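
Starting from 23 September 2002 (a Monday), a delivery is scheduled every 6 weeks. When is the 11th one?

The 11th occurrence is 10 intervals after the first: 10 × 42 = 420 days after 23 September 2002.
September has 30 days — 7 days to the end of September leaves 413.
From end of September to end of 2002 is 92 days (321 left).
January has 31 days (290 left).
February has 28 days (262 left).
March has 31 days (231 left).
April has 30 days (201 left).
May has 31 days (170 left).
June has 30 days (140 left).
July has 31 days (109 left).
August has 31 days (78 left).
September has 30 days (48 left).
October has 31 days (17 left).
17 days into November → 17 November 2003.

17 November 2003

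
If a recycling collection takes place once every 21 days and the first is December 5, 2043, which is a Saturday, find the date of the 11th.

July 2, 2044

The 11th occurrence is 10 intervals after the first: 10 × 21 = 210 days after December 5, 2043.
December has 31 days — 26 days to the end of December leaves 184.
January has 31 days (153 left).
February has 29 days (124 left).
March has 31 days (93 left).
April has 30 days (63 left).
May has 31 days (32 left).
June has 30 days (2 left).
2 days into July → July 2, 2044.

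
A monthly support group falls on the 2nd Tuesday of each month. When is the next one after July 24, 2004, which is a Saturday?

July 2004 starts on a Thursday; its first Tuesday is the 6th, so the 2nd Tuesday is the 13th — July 13, 2004.
That is not after July 24, 2004, so look at August 2004.
August 2004 starts on a Sunday; its first Tuesday is the 3rd, so the 2nd Tuesday is the 10th — August 10, 2004.

August 10, 2004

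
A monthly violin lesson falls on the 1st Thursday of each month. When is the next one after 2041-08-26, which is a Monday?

2041-09-05

August 2041 starts on a Thursday, so its 1st Thursday is 2041-08-01.
That is not after 2041-08-26, so look at September 2041.
September 2041 starts on a Sunday, so its 1st Thursday is 2041-09-05 (4 days in).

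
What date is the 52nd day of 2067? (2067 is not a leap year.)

Jan has 31 days (52 − 31 = 21 remain).
21 into Feb → Feb 21.

Feb 21, 2067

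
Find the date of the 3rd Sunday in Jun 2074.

Jun 17, 2074

The first Sunday of Jun 2074 is Jun 3.
The 3rd Sunday is 2 weeks later: 3 + 14 = 17.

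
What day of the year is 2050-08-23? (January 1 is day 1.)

235

Days in months before August: 31 + 28 + 31 + 30 + 31 + 30 + 31 = 212.
Plus 23 days into August → day 235.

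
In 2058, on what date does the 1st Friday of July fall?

The first Friday of July 2058 is July 5.

5 July 2058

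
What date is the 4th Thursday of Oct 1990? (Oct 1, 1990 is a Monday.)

Oct 25, 1990

Oct 1990 begins on a Monday, so the first Thursday is Oct 4 (3 days later).
The 4th Thursday is 3 weeks later: 4 + 21 = 25.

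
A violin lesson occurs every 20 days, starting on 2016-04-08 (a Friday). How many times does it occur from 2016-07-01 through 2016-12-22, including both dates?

8

Occurrences land 20·i days after 2016-04-08 for i = 0, 1, 2, …
2016-07-01 is 84 days after the start; 84 ÷ 20 = 4 remainder 4; since the remainder is 4, round up to i = 5. First occurrence in the window: #6 on 2016-07-17 (5×20 = 100 days in).
2016-12-22 is 258 days after the start; 258 ÷ 20 = 12 remainder 18. Last occurrence in the window: #13 on 2016-12-04.
Occurrences #6 through #13: 8 in total.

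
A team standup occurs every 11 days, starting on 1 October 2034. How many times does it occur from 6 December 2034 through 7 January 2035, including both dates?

3

Occurrences land 11·i days after 1 October 2034 for i = 0, 1, 2, …
6 December 2034 is 66 days after the start; 66 ÷ 11 = 6 remainder 0. First occurrence in the window: #7 on 6 December 2034 (6×11 = 66 days in).
7 January 2035 is 98 days after the start; 98 ÷ 11 = 8 remainder 10. Last occurrence in the window: #9 on 28 December 2034.
Occurrences #7 through #9: 3 in total.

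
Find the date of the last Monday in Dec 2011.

Dec 26, 2011

Dec 2011 begins on a Thursday, so the first Monday is Dec 5 (4 days later).
Dec 2011 has 31 days. Adding weeks: 5, 12, 19, 26 — the last one ≤ 31 is the 26th.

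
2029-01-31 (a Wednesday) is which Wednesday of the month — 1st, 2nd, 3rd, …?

5th

Day 31 falls in week ⌈31/7⌉ of the month.
Days 1–7 hold the 1st Wednesday, 8–14 the 2nd, 15–21 the 3rd, 22–28 the 4th, 29–31 the 5th.
31 is in the range for the 5th.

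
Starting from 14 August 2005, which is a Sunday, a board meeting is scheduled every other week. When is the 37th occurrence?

The 37th occurrence is 36 intervals after the first: 36 × 14 = 504 days after 14 August 2005.
August has 31 days — 17 days to the end of August leaves 487.
From end of August to end of 2005 is 122 days (365 left).
January has 31 days (334 left).
February has 28 days (306 left).
March has 31 days (275 left).
April has 30 days (245 left).
May has 31 days (214 left).
June has 30 days (184 left).
July has 31 days (153 left).
August has 31 days (122 left).
September has 30 days (92 left).
October has 31 days (61 left).
November has 30 days (31 left).
31 days into December → 31 December 2006.

31 December 2006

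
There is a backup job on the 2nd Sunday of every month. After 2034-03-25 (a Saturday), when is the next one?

2034-04-09

March 2034 starts on a Wednesday; its first Sunday is the 5th, so the 2nd Sunday is the 12th — 2034-03-12.
That is not after 2034-03-25, so look at April 2034.
April 2034 starts on a Saturday; its first Sunday is the 2nd, so the 2nd Sunday is the 9th — 2034-04-09.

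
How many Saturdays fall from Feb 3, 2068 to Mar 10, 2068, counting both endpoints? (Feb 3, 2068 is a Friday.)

Feb 3, 2068 is a Friday; the first Saturday on or after it is Feb 4, 2068 (1 day later).
From Feb 4, 2068 to Mar 10, 2068: 25 + 10 = 35 days (rest of Feb, Mar).
35 ÷ 7 = 5 full weeks with remainder 0, so 5 more Saturdays after the first → 6.

6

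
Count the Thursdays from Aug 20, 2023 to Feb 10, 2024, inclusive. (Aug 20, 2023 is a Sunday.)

Aug 20, 2023 is a Sunday; the first Thursday on or after it is Aug 24, 2023 (4 days later).
From Aug 24, 2023 to Feb 10, 2024: 7 + 30 + 31 + 30 + 31 + 31 + 10 = 170 days (rest of Aug, Sep, Oct, Nov, Dec, Jan, Feb).
170 ÷ 7 = 24 full weeks with remainder 2, so 24 more Thursdays after the first → 25.

25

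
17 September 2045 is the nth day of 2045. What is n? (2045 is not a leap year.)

Days in months before September: 31 + 28 + 31 + 30 + 31 + 30 + 31 + 31 = 243.
Plus 17 days into September → day 260.

260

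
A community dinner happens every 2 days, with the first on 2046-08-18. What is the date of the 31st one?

The 31st occurrence is 30 intervals after the first: 30 × 2 = 60 days after 2046-08-18.
August has 31 days — 13 days to the end of August leaves 47.
September has 30 days (17 left).
17 days into October → 2046-10-17.

2046-10-17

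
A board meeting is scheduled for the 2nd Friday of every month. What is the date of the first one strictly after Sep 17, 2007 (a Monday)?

Oct 12, 2007

Sep 2007 starts on a Saturday; its first Friday is the 7th, so the 2nd Friday is the 14th — Sep 14, 2007.
That is not after Sep 17, 2007, so look at Oct 2007.
Oct 2007 starts on a Monday; its first Friday is the 5th, so the 2nd Friday is the 12th — Oct 12, 2007.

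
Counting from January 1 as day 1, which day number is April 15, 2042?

105

Days in months before April: 31 + 28 + 31 = 90.
Plus 15 days into April → day 105.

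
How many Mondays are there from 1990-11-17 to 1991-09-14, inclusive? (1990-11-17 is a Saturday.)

1990-11-17 is a Saturday; the first Monday on or after it is 1990-11-19 (2 days later).
From 1990-11-19 to 1991-09-14: 11 + 31 + 31 + 28 + 31 + 30 + 31 + 30 + 31 + 31 + 14 = 299 days (rest of November, December, January, February, March, April, May, June, July, August, September).
299 ÷ 7 = 42 full weeks with remainder 5, so 42 more Mondays after the first → 43.

43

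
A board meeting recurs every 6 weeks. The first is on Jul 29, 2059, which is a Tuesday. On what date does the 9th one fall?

The 9th occurrence is 8 intervals after the first: 8 × 42 = 336 days after Jul 29, 2059.
Jul has 31 days — 2 days to the end of Jul leaves 334.
Aug has 31 days (303 left).
Sep has 30 days (273 left).
Oct has 31 days (242 left).
Nov has 30 days (212 left).
Dec has 31 days (181 left).
Jan has 31 days (150 left).
Feb has 29 days (121 left).
Mar has 31 days (90 left).
Apr has 30 days (60 left).
May has 31 days (29 left).
29 days into Jun → Jun 29, 2060.

Jun 29, 2060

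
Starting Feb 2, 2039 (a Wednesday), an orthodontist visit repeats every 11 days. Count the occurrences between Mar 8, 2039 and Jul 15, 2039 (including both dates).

Occurrences land 11·i days after Feb 2, 2039 for i = 0, 1, 2, …
Mar 8, 2039 is 34 days after the start; 34 ÷ 11 = 3 remainder 1; since the remainder is 1, round up to i = 4. First occurrence in the window: #5 on Mar 18, 2039 (4×11 = 44 days in).
Jul 15, 2039 is 163 days after the start; 163 ÷ 11 = 14 remainder 9. Last occurrence in the window: #15 on Jul 6, 2039.
Occurrences #5 through #15: 11 in total.

11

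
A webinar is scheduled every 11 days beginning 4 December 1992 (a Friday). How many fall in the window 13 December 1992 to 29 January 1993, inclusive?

Occurrences land 11·i days after 4 December 1992 for i = 0, 1, 2, …
13 December 1992 is 9 days after the start; 9 ÷ 11 = 0 remainder 9; since the remainder is 9, round up to i = 1. First occurrence in the window: #2 on 15 December 1992 (1×11 = 11 days in).
29 January 1993 is 56 days after the start; 56 ÷ 11 = 5 remainder 1. Last occurrence in the window: #6 on 28 January 1993.
Occurrences #2 through #6: 5 in total.

5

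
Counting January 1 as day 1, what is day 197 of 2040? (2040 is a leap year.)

July 15, 2040

January has 31 days (197 − 31 = 166 remain).
February has 29 days (166 − 29 = 137 remain).
March has 31 days (137 − 31 = 106 remain).
April has 30 days (106 − 30 = 76 remain).
May has 31 days (76 − 31 = 45 remain).
June has 30 days (45 − 30 = 15 remain).
15 into July → July 15.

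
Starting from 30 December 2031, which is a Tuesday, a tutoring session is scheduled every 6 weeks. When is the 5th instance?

15 June 2032

The 5th occurrence is 4 intervals after the first: 4 × 42 = 168 days after 30 December 2031.
December has 31 days — 1 day to the end of December leaves 167.
January has 31 days (136 left).
February has 29 days (107 left).
March has 31 days (76 left).
April has 30 days (46 left).
May has 31 days (15 left).
15 days into June → 15 June 2032.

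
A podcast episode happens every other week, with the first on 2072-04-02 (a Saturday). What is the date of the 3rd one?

The 3rd occurrence is 2 intervals after the first: 2 × 14 = 28 days after 2072-04-02.
28 days later is 2072-04-30.

2072-04-30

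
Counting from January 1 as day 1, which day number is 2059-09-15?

258

Days in months before September: 31 + 28 + 31 + 30 + 31 + 30 + 31 + 31 = 243.
Plus 15 days into September → day 258.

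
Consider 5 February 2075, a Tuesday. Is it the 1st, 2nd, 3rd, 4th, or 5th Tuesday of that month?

Day 5 falls in week ⌈5/7⌉ of the month.
Days 1–7 hold the 1st Tuesday, 8–14 the 2nd, 15–21 the 3rd, 22–28 the 4th, 29–31 the 5th.
5 is in the range for the 1st.

1st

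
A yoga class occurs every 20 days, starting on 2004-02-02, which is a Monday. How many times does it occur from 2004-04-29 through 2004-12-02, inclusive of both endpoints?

11

Occurrences land 20·i days after 2004-02-02 for i = 0, 1, 2, …
2004-04-29 is 87 days after the start; 87 ÷ 20 = 4 remainder 7; since the remainder is 7, round up to i = 5. First occurrence in the window: #6 on 2004-05-12 (5×20 = 100 days in).
2004-12-02 is 304 days after the start; 304 ÷ 20 = 15 remainder 4. Last occurrence in the window: #16 on 2004-11-28.
Occurrences #6 through #16: 11 in total.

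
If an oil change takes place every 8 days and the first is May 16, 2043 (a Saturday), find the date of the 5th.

The 5th occurrence is 4 intervals after the first: 4 × 8 = 32 days after May 16, 2043.
May has 31 days — 15 days to the end of May leaves 17.
17 days into June → June 17, 2043.

June 17, 2043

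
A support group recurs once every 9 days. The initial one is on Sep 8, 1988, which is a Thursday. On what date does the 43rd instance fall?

The 43rd occurrence is 42 intervals after the first: 42 × 9 = 378 days after Sep 8, 1988.
Sep has 30 days — 22 days to the end of Sep leaves 356.
Oct has 31 days (325 left).
Nov has 30 days (295 left).
Dec has 31 days (264 left).
Jan has 31 days (233 left).
Feb has 28 days (205 left).
Mar has 31 days (174 left).
Apr has 30 days (144 left).
May has 31 days (113 left).
Jun has 30 days (83 left).
Jul has 31 days (52 left).
Aug has 31 days (21 left).
21 days into Sep → Sep 21, 1989.

Sep 21, 1989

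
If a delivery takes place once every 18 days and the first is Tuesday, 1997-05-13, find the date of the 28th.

The 28th occurrence is 27 intervals after the first: 27 × 18 = 486 days after 1997-05-13.
May has 31 days — 18 days to the end of May leaves 468.
From end of May to end of 1997 is 214 days (254 left).
January has 31 days (223 left).
February has 28 days (195 left).
March has 31 days (164 left).
April has 30 days (134 left).
May has 31 days (103 left).
June has 30 days (73 left).
July has 31 days (42 left).
August has 31 days (11 left).
11 days into September → 1998-09-11.

1998-09-11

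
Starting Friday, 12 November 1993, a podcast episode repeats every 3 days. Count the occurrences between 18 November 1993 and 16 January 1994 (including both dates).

20

Occurrences land 3·i days after 12 November 1993 for i = 0, 1, 2, …
18 November 1993 is 6 days after the start; 6 ÷ 3 = 2 remainder 0. First occurrence in the window: #3 on 18 November 1993 (2×3 = 6 days in).
16 January 1994 is 65 days after the start; 65 ÷ 3 = 21 remainder 2. Last occurrence in the window: #22 on 14 January 1994.
Occurrences #3 through #22: 20 in total.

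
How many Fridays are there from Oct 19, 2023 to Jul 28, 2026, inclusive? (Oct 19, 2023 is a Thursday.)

145

Oct 19, 2023 is a Thursday; the first Friday on or after it is Oct 20, 2023 (1 day later).
From Oct 20, 2023 to Jul 28, 2026: 72 + 366 + 365 + 209 = 1012 days (rest of 2023, 2024, 2025, to Jul 28, 2026 in 2026).
1012 ÷ 7 = 144 full weeks with remainder 4, so 144 more Fridays after the first → 145.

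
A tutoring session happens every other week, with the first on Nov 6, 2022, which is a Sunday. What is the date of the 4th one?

Dec 18, 2022

The 4th occurrence is 3 intervals after the first: 3 × 14 = 42 days after Nov 6, 2022.
Nov has 30 days — 24 days to the end of Nov leaves 18.
18 days into Dec → Dec 18, 2022.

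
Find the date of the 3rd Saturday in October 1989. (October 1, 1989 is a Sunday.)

October 1989 begins on a Sunday, so the first Saturday is October 7 (6 days later).
The 3rd Saturday is 2 weeks later: 7 + 14 = 21.

1989-10-21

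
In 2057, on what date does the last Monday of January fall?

January 2057 begins on a Monday, so the first Monday is January 1.
January 2057 has 31 days. Adding weeks: 1, 8, 15, 22, 29 — the last one ≤ 31 is the 29th.

2057-01-29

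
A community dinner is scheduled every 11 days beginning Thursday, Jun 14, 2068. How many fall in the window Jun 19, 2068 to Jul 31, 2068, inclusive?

Occurrences land 11·i days after Jun 14, 2068 for i = 0, 1, 2, …
Jun 19, 2068 is 5 days after the start; 5 ÷ 11 = 0 remainder 5; since the remainder is 5, round up to i = 1. First occurrence in the window: #2 on Jun 25, 2068 (1×11 = 11 days in).
Jul 31, 2068 is 47 days after the start; 47 ÷ 11 = 4 remainder 3. Last occurrence in the window: #5 on Jul 28, 2068.
Occurrences #2 through #5: 4 in total.

4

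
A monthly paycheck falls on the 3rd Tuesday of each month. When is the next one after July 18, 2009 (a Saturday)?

July 2009 starts on a Wednesday; its first Tuesday is the 7th, so the 3rd Tuesday is the 21st — July 21, 2009.
July 21, 2009 is after July 18, 2009, so that is the next one.

July 21, 2009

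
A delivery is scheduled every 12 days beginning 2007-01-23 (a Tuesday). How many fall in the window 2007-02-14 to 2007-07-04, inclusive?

Occurrences land 12·i days after 2007-01-23 for i = 0, 1, 2, …
2007-02-14 is 22 days after the start; 22 ÷ 12 = 1 remainder 10; since the remainder is 10, round up to i = 2. First occurrence in the window: #3 on 2007-02-16 (2×12 = 24 days in).
2007-07-04 is 162 days after the start; 162 ÷ 12 = 13 remainder 6. Last occurrence in the window: #14 on 2007-06-28.
Occurrences #3 through #14: 12 in total.

12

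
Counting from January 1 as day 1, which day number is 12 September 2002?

Days in months before September: 31 + 28 + 31 + 30 + 31 + 30 + 31 + 31 = 243.
Plus 12 days into September → day 255.

255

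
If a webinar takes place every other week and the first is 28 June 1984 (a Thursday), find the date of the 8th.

The 8th occurrence is 7 intervals after the first: 7 × 14 = 98 days after 28 June 1984.
June has 30 days — 2 days to the end of June leaves 96.
July has 31 days (65 left).
August has 31 days (34 left).
September has 30 days (4 left).
4 days into October → 4 October 1984.

4 October 1984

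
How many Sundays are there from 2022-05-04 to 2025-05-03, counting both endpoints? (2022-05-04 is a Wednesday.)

2022-05-04 is a Wednesday; the first Sunday on or after it is 2022-05-08 (4 days later).
From 2022-05-08 to 2025-05-03: 237 + 365 + 366 + 123 = 1091 days (rest of 2022, 2023, 2024, to 2025-05-03 in 2025).
1091 ÷ 7 = 155 full weeks with remainder 6, so 155 more Sundays after the first → 156.

156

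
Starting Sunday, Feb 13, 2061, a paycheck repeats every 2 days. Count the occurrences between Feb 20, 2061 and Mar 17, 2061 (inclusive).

Occurrences land 2·i days after Feb 13, 2061 for i = 0, 1, 2, …
Feb 20, 2061 is 7 days after the start; 7 ÷ 2 = 3 remainder 1; since the remainder is 1, round up to i = 4. First occurrence in the window: #5 on Feb 21, 2061 (4×2 = 8 days in).
Mar 17, 2061 is 32 days after the start; 32 ÷ 2 = 16 remainder 0. Last occurrence in the window: #17 on Mar 17, 2061.
Occurrences #5 through #17: 13 in total.

13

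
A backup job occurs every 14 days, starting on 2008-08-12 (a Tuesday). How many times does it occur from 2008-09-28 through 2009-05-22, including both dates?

Occurrences land 14·i days after 2008-08-12 for i = 0, 1, 2, …
2008-09-28 is 47 days after the start; 47 ÷ 14 = 3 remainder 5; since the remainder is 5, round up to i = 4. First occurrence in the window: #5 on 2008-10-07 (4×14 = 56 days in).
2009-05-22 is 283 days after the start; 283 ÷ 14 = 20 remainder 3. Last occurrence in the window: #21 on 2009-05-19.
Occurrences #5 through #21: 17 in total.

17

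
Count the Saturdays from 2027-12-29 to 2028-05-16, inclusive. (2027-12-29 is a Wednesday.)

20

2027-12-29 is a Wednesday; the first Saturday on or after it is 2028-01-01 (3 days later).
From 2028-01-01 to 2028-05-16: 30 + 29 + 31 + 30 + 16 = 136 days (rest of January, February, March, April, May).
136 ÷ 7 = 19 full weeks with remainder 3, so 19 more Saturdays after the first → 20.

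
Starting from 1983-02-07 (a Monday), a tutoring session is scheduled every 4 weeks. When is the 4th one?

1983-05-02

The 4th occurrence is 3 intervals after the first: 3 × 28 = 84 days after 1983-02-07.
February has 28 days — 21 days to the end of February leaves 63.
March has 31 days (32 left).
April has 30 days (2 left).
2 days into May → 1983-05-02.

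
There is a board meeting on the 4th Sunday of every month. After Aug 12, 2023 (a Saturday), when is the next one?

Aug 2023 starts on a Tuesday; its first Sunday is the 6th, so the 4th Sunday is the 27th — Aug 27, 2023.
Aug 27, 2023 is after Aug 12, 2023, so that is the next one.

Aug 27, 2023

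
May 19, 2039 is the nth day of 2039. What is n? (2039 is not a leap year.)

Days in months before May: 31 + 28 + 31 + 30 = 120.
Plus 19 days into May → day 139.

139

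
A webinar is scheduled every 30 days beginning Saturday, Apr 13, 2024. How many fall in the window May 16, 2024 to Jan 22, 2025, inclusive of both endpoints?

Occurrences land 30·i days after Apr 13, 2024 for i = 0, 1, 2, …
May 16, 2024 is 33 days after the start; 33 ÷ 30 = 1 remainder 3; since the remainder is 3, round up to i = 2. First occurrence in the window: #3 on Jun 12, 2024 (2×30 = 60 days in).
Jan 22, 2025 is 284 days after the start; 284 ÷ 30 = 9 remainder 14. Last occurrence in the window: #10 on Jan 8, 2025.
Occurrences #3 through #10: 8 in total.

8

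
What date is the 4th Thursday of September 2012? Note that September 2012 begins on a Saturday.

September 2012 begins on a Saturday, so the first Thursday is September 6 (5 days later).
The 4th Thursday is 3 weeks later: 6 + 21 = 27.

September 27, 2012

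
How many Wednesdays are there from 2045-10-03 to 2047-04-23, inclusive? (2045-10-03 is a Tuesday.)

2045-10-03 is a Tuesday; the first Wednesday on or after it is 2045-10-04 (1 day later).
From 2045-10-04 to 2047-04-23: 88 + 365 + 113 = 566 days (rest of 2045, 2046, to 2047-04-23 in 2047).
566 ÷ 7 = 80 full weeks with remainder 6, so 80 more Wednesdays after the first → 81.

81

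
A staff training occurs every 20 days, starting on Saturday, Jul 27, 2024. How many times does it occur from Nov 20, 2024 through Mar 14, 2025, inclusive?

6

Occurrences land 20·i days after Jul 27, 2024 for i = 0, 1, 2, …
Nov 20, 2024 is 116 days after the start; 116 ÷ 20 = 5 remainder 16; since the remainder is 16, round up to i = 6. First occurrence in the window: #7 on Nov 24, 2024 (6×20 = 120 days in).
Mar 14, 2025 is 230 days after the start; 230 ÷ 20 = 11 remainder 10. Last occurrence in the window: #12 on Mar 4, 2025.
Occurrences #7 through #12: 6 in total.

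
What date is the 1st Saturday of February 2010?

6 February 2010

The first Saturday of February 2010 is February 6.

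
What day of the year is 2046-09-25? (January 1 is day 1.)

Days in months before September: 31 + 28 + 31 + 30 + 31 + 30 + 31 + 31 = 243.
Plus 25 days into September → day 268.

268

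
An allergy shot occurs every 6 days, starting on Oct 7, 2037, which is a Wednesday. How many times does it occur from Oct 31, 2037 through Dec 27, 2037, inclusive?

Occurrences land 6·i days after Oct 7, 2037 for i = 0, 1, 2, …
Oct 31, 2037 is 24 days after the start; 24 ÷ 6 = 4 remainder 0. First occurrence in the window: #5 on Oct 31, 2037 (4×6 = 24 days in).
Dec 27, 2037 is 81 days after the start; 81 ÷ 6 = 13 remainder 3. Last occurrence in the window: #14 on Dec 24, 2037.
Occurrences #5 through #14: 10 in total.

10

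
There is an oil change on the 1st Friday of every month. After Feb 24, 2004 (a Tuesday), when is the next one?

Mar 5, 2004

Feb 2004 starts on a Sunday, so its 1st Friday is Feb 6, 2004 (5 days in).
That is not after Feb 24, 2004, so look at Mar 2004.
Mar 2004 starts on a Monday, so its 1st Friday is Mar 5, 2004 (4 days in).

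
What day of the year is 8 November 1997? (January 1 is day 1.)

Days in months before November: 31 + 28 + 31 + 30 + 31 + 30 + 31 + 31 + 30 + 31 = 304.
Plus 8 days into November → day 312.

312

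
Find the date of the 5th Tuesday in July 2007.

The first Tuesday of July 2007 is July 3.
The 5th Tuesday is 4 weeks later: 3 + 28 = 31.

2007-07-31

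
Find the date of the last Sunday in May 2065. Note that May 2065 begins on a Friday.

May 2065 begins on a Friday, so the first Sunday is May 3 (2 days later).
May 2065 has 31 days. Adding weeks: 3, 10, 17, 24, 31 — the last one ≤ 31 is the 31st.

May 31, 2065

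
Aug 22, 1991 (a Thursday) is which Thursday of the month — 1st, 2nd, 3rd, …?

4th

Day 22 falls in week ⌈22/7⌉ of the month.
Days 1–7 hold the 1st Thursday, 8–14 the 2nd, 15–21 the 3rd, 22–28 the 4th, 29–31 the 5th.
22 is in the range for the 4th.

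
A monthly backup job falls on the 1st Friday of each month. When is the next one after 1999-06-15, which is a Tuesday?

1999-07-02

June 1999 starts on a Tuesday, so its 1st Friday is 1999-06-04 (3 days in).
That is not after 1999-06-15, so look at July 1999.
July 1999 starts on a Thursday, so its 1st Friday is 1999-07-02 (1 day in).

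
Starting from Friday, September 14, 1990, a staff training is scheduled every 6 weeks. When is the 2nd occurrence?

October 26, 1990

The 2nd occurrence is 1 interval after the first: 1 × 42 = 42 days after September 14, 1990.
September has 30 days — 16 days to the end of September leaves 26.
26 days into October → October 26, 1990.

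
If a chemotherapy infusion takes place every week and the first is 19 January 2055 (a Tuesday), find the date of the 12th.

6 April 2055

The 12th occurrence is 11 intervals after the first: 11 × 7 = 77 days after 19 January 2055.
January has 31 days — 12 days to the end of January leaves 65.
February has 28 days (37 left).
March has 31 days (6 left).
6 days into April → 6 April 2055.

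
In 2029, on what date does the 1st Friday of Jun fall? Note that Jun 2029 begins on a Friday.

Jun 1, 2029

Jun 2029 begins on a Friday, so the first Friday is Jun 1.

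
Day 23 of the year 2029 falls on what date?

23 into January → January 23.

January 23, 2029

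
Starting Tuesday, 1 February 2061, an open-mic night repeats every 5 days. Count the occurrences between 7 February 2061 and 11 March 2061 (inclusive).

Occurrences land 5·i days after 1 February 2061 for i = 0, 1, 2, …
7 February 2061 is 6 days after the start; 6 ÷ 5 = 1 remainder 1; since the remainder is 1, round up to i = 2. First occurrence in the window: #3 on 11 February 2061 (2×5 = 10 days in).
11 March 2061 is 38 days after the start; 38 ÷ 5 = 7 remainder 3. Last occurrence in the window: #8 on 8 March 2061.
Occurrences #3 through #8: 6 in total.

6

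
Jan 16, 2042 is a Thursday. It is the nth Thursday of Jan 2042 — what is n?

3rd

Day 16 falls in week ⌈16/7⌉ of the month.
Days 1–7 hold the 1st Thursday, 8–14 the 2nd, 15–21 the 3rd, 22–28 the 4th, 29–31 the 5th.
16 is in the range for the 3rd.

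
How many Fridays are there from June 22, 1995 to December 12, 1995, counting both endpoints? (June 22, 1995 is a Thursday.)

June 22, 1995 is a Thursday; the first Friday on or after it is June 23, 1995 (1 day later).
From June 23, 1995 to December 12, 1995: 7 + 31 + 31 + 30 + 31 + 30 + 12 = 172 days (rest of June, July, August, September, October, November, December).
172 ÷ 7 = 24 full weeks with remainder 4, so 24 more Fridays after the first → 25.

25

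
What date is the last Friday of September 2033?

September 2033 begins on a Thursday, so the first Friday is September 2 (1 day later).
September 2033 has 30 days. Adding weeks: 2, 9, 16, 23, 30 — the last one ≤ 30 is the 30th.

2033-09-30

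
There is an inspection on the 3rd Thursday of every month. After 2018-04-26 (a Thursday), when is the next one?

2018-05-17

April 2018 starts on a Sunday; its first Thursday is the 5th, so the 3rd Thursday is the 19th — 2018-04-19.
That is not after 2018-04-26, so look at May 2018.
May 2018 starts on a Tuesday; its first Thursday is the 3rd, so the 3rd Thursday is the 17th — 2018-05-17.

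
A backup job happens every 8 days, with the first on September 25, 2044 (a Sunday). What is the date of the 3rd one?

October 11, 2044

The 3rd occurrence is 2 intervals after the first: 2 × 8 = 16 days after September 25, 2044.
September has 30 days — 5 days to the end of September leaves 11.
11 days into October → October 11, 2044.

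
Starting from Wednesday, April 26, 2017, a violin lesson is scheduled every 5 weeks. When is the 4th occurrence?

August 9, 2017

The 4th occurrence is 3 intervals after the first: 3 × 35 = 105 days after April 26, 2017.
April has 30 days — 4 days to the end of April leaves 101.
May has 31 days (70 left).
June has 30 days (40 left).
July has 31 days (9 left).
9 days into August → August 9, 2017.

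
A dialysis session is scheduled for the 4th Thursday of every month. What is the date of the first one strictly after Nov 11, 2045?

Nov 23, 2045

Nov 2045 starts on a Wednesday; its first Thursday is the 2nd, so the 4th Thursday is the 23rd — Nov 23, 2045.
Nov 23, 2045 is after Nov 11, 2045, so that is the next one.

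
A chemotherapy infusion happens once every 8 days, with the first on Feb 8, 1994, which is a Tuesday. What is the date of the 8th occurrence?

Apr 5, 1994

The 8th occurrence is 7 intervals after the first: 7 × 8 = 56 days after Feb 8, 1994.
Feb has 28 days — 20 days to the end of Feb leaves 36.
Mar has 31 days (5 left).
5 days into Apr → Apr 5, 1994.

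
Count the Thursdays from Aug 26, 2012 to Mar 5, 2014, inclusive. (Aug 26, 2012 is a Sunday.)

79

Aug 26, 2012 is a Sunday; the first Thursday on or after it is Aug 30, 2012 (4 days later).
From Aug 30, 2012 to Mar 5, 2014: 123 + 365 + 64 = 552 days (rest of 2012, 2013, to Mar 5, 2014 in 2014).
552 ÷ 7 = 78 full weeks with remainder 6, so 78 more Thursdays after the first → 79.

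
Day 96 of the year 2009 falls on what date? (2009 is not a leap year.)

April 6, 2009

January has 31 days (96 − 31 = 65 remain).
February has 28 days (65 − 28 = 37 remain).
March has 31 days (37 − 31 = 6 remain).
6 into April → April 6.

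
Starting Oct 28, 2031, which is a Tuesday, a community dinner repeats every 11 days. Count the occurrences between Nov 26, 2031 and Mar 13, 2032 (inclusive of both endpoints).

10

Occurrences land 11·i days after Oct 28, 2031 for i = 0, 1, 2, …
Nov 26, 2031 is 29 days after the start; 29 ÷ 11 = 2 remainder 7; since the remainder is 7, round up to i = 3. First occurrence in the window: #4 on Nov 30, 2031 (3×11 = 33 days in).
Mar 13, 2032 is 137 days after the start; 137 ÷ 11 = 12 remainder 5. Last occurrence in the window: #13 on Mar 8, 2032.
Occurrences #4 through #13: 10 in total.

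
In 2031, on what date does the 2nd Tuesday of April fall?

April 8, 2031

The first Tuesday of April 2031 is April 1.
The 2nd Tuesday is 1 weeks later: 1 + 7 = 8.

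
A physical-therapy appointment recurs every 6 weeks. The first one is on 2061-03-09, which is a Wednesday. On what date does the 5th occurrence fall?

The 5th occurrence is 4 intervals after the first: 4 × 42 = 168 days after 2061-03-09.
March has 31 days — 22 days to the end of March leaves 146.
April has 30 days (116 left).
May has 31 days (85 left).
June has 30 days (55 left).
July has 31 days (24 left).
24 days into August → 2061-08-24.

2061-08-24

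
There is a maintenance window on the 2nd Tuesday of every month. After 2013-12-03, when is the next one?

December 2013 starts on a Sunday; its first Tuesday is the 3rd, so the 2nd Tuesday is the 10th — 2013-12-10.
2013-12-10 is after 2013-12-03, so that is the next one.

2013-12-10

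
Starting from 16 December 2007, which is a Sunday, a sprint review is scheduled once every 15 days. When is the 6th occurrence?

The 6th occurrence is 5 intervals after the first: 5 × 15 = 75 days after 16 December 2007.
December has 31 days — 15 days to the end of December leaves 60.
January has 31 days (29 left).
29 days into February → 29 February 2008.

29 February 2008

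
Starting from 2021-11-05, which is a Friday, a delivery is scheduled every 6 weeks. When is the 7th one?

The 7th occurrence is 6 intervals after the first: 6 × 42 = 252 days after 2021-11-05.
November has 30 days — 25 days to the end of November leaves 227.
December has 31 days (196 left).
January has 31 days (165 left).
February has 28 days (137 left).
March has 31 days (106 left).
April has 30 days (76 left).
May has 31 days (45 left).
June has 30 days (15 left).
15 days into July → 2022-07-15.

2022-07-15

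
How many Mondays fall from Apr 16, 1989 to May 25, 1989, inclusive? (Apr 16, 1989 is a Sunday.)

6

Apr 16, 1989 is a Sunday; the first Monday on or after it is Apr 17, 1989 (1 day later).
From Apr 17, 1989 to May 25, 1989: 13 + 25 = 38 days (rest of Apr, May).
38 ÷ 7 = 5 full weeks with remainder 3, so 5 more Mondays after the first → 6.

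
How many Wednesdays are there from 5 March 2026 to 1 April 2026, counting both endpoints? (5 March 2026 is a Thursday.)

4

5 March 2026 is a Thursday; the first Wednesday on or after it is 11 March 2026 (6 days later).
From 11 March 2026 to 1 April 2026: 20 + 1 = 21 days (rest of March, April).
21 ÷ 7 = 3 full weeks with remainder 0, so 3 more Wednesdays after the first → 4.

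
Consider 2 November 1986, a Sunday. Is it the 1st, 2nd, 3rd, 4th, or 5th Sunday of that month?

1st

Day 2 falls in week ⌈2/7⌉ of the month.
Days 1–7 hold the 1st Sunday, 8–14 the 2nd, 15–21 the 3rd, 22–28 the 4th, 29–31 the 5th.
2 is in the range for the 1st.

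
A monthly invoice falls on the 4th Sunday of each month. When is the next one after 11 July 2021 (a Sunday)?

25 July 2021

July 2021 starts on a Thursday; its first Sunday is the 4th, so the 4th Sunday is the 25th — 25 July 2021.
25 July 2021 is after 11 July 2021, so that is the next one.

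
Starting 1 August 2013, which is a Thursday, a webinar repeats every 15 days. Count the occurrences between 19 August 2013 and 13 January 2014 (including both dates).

Occurrences land 15·i days after 1 August 2013 for i = 0, 1, 2, …
19 August 2013 is 18 days after the start; 18 ÷ 15 = 1 remainder 3; since the remainder is 3, round up to i = 2. First occurrence in the window: #3 on 31 August 2013 (2×15 = 30 days in).
13 January 2014 is 165 days after the start; 165 ÷ 15 = 11 remainder 0. Last occurrence in the window: #12 on 13 January 2014.
Occurrences #3 through #12: 10 in total.

10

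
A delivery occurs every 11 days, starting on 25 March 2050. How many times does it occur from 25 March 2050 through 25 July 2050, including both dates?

12

Occurrences land 11·i days after 25 March 2050 for i = 0, 1, 2, …
The window opens on the start date, so the first occurrence inside is #1 on 25 March 2050.
25 July 2050 is 122 days after the start; 122 ÷ 11 = 11 remainder 1. Last occurrence in the window: #12 on 24 July 2050.
Occurrences #1 through #12: 12 in total.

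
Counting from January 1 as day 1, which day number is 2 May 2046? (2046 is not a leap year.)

Days in months before May: 31 + 28 + 31 + 30 = 120.
Plus 2 days into May → day 122.

122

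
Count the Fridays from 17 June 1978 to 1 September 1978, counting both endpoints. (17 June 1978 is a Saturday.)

17 June 1978 is a Saturday; the first Friday on or after it is 23 June 1978 (6 days later).
From 23 June 1978 to 1 September 1978: 7 + 31 + 31 + 1 = 70 days (rest of June, July, August, September).
70 ÷ 7 = 10 full weeks with remainder 0, so 10 more Fridays after the first → 11.

11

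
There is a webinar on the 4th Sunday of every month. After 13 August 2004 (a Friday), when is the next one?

22 August 2004

August 2004 starts on a Sunday; its first Sunday is the 1st, so the 4th Sunday is the 22nd — 22 August 2004.
22 August 2004 is after 13 August 2004, so that is the next one.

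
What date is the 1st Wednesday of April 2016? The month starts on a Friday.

April 2016 begins on a Friday, so the first Wednesday is April 6 (5 days later).

April 6, 2016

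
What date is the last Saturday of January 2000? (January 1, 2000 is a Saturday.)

January 2000 begins on a Saturday, so the first Saturday is January 1.
January 2000 has 31 days. Adding weeks: 1, 8, 15, 22, 29 — the last one ≤ 31 is the 29th.

January 29, 2000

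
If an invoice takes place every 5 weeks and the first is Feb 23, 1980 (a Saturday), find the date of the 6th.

The 6th occurrence is 5 intervals after the first: 5 × 35 = 175 days after Feb 23, 1980.
Feb has 29 days — 6 days to the end of Feb leaves 169.
Mar has 31 days (138 left).
Apr has 30 days (108 left).
May has 31 days (77 left).
Jun has 30 days (47 left).
Jul has 31 days (16 left).
16 days into Aug → Aug 16, 1980.

Aug 16, 1980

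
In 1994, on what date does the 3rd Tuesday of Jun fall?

Jun 1994 begins on a Wednesday, so the first Tuesday is Jun 7 (6 days later).
The 3rd Tuesday is 2 weeks later: 7 + 14 = 21.

Jun 21, 1994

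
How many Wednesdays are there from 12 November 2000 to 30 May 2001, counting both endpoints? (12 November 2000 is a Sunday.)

29

12 November 2000 is a Sunday; the first Wednesday on or after it is 15 November 2000 (3 days later).
From 15 November 2000 to 30 May 2001: 15 + 31 + 31 + 28 + 31 + 30 + 30 = 196 days (rest of November, December, January, February, March, April, May).
196 ÷ 7 = 28 full weeks with remainder 0, so 28 more Wednesdays after the first → 29.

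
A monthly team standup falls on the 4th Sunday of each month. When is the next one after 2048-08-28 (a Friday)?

August 2048 starts on a Saturday; its first Sunday is the 2nd, so the 4th Sunday is the 23rd — 2048-08-23.
That is not after 2048-08-28, so look at September 2048.
September 2048 starts on a Tuesday; its first Sunday is the 6th, so the 4th Sunday is the 27th — 2048-09-27.

2048-09-27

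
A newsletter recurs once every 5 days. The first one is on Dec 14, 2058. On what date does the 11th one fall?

Feb 2, 2059

The 11th occurrence is 10 intervals after the first: 10 × 5 = 50 days after Dec 14, 2058.
Dec has 31 days — 17 days to the end of Dec leaves 33.
Jan has 31 days (2 left).
2 days into Feb → Feb 2, 2059.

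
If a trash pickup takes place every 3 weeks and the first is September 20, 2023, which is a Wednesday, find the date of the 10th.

The 10th occurrence is 9 intervals after the first: 9 × 21 = 189 days after September 20, 2023.
September has 30 days — 10 days to the end of September leaves 179.
October has 31 days (148 left).
November has 30 days (118 left).
December has 31 days (87 left).
January has 31 days (56 left).
February has 29 days (27 left).
27 days into March → March 27, 2024.

March 27, 2024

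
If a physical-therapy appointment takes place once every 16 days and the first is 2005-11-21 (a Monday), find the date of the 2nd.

The 2nd occurrence is 1 interval after the first: 1 × 16 = 16 days after 2005-11-21.
November has 30 days — 9 days to the end of November leaves 7.
7 days into December → 2005-12-07.

2005-12-07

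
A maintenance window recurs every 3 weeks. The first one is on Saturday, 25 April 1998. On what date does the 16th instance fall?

The 16th occurrence is 15 intervals after the first: 15 × 21 = 315 days after 25 April 1998.
April has 30 days — 5 days to the end of April leaves 310.
May has 31 days (279 left).
June has 30 days (249 left).
July has 31 days (218 left).
August has 31 days (187 left).
September has 30 days (157 left).
October has 31 days (126 left).
November has 30 days (96 left).
December has 31 days (65 left).
January has 31 days (34 left).
February has 28 days (6 left).
6 days into March → 6 March 1999.

6 March 1999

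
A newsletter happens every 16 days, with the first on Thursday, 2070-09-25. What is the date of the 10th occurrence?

2071-02-16

The 10th occurrence is 9 intervals after the first: 9 × 16 = 144 days after 2070-09-25.
September has 30 days — 5 days to the end of September leaves 139.
October has 31 days (108 left).
November has 30 days (78 left).
December has 31 days (47 left).
January has 31 days (16 left).
16 days into February → 2071-02-16.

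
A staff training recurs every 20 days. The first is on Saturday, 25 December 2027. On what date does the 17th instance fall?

The 17th occurrence is 16 intervals after the first: 16 × 20 = 320 days after 25 December 2027.
December has 31 days — 6 days to the end of December leaves 314.
January has 31 days (283 left).
February has 29 days (254 left).
March has 31 days (223 left).
April has 30 days (193 left).
May has 31 days (162 left).
June has 30 days (132 left).
July has 31 days (101 left).
August has 31 days (70 left).
September has 30 days (40 left).
October has 31 days (9 left).
9 days into November → 9 November 2028.

9 November 2028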